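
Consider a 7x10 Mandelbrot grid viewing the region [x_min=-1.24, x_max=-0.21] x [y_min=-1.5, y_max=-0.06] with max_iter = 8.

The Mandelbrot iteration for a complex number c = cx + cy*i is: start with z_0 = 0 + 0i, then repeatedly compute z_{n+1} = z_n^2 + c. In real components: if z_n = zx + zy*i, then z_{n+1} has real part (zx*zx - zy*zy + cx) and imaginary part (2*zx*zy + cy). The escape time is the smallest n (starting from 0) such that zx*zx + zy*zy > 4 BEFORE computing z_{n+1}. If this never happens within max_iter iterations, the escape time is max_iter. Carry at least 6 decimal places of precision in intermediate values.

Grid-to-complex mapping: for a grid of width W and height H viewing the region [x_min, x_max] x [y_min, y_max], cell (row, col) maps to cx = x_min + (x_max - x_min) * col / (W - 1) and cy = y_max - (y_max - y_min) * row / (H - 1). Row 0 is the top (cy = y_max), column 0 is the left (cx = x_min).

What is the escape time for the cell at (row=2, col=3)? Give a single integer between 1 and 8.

z_0 = 0 + 0i, c = -0.7250 + -0.3800i
Iter 1: z = -0.7250 + -0.3800i, |z|^2 = 0.6700
Iter 2: z = -0.3438 + 0.1710i, |z|^2 = 0.1474
Iter 3: z = -0.6361 + -0.4976i, |z|^2 = 0.6521
Iter 4: z = -0.5680 + 0.2530i, |z|^2 = 0.3866
Iter 5: z = -0.4664 + -0.6674i, |z|^2 = 0.6629
Iter 6: z = -0.9529 + 0.2425i, |z|^2 = 0.9668
Iter 7: z = 0.1242 + -0.8421i, |z|^2 = 0.7246

Answer: 8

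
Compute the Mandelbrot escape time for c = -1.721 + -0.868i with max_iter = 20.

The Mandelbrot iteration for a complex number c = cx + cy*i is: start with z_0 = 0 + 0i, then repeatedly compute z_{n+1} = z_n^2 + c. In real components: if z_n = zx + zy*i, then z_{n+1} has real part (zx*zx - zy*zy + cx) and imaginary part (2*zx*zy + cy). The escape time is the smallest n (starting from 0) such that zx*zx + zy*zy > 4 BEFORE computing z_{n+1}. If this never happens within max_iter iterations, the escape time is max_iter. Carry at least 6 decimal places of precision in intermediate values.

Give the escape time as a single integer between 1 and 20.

Answer: 2

Derivation:
z_0 = 0 + 0i, c = -1.7210 + -0.8680i
Iter 1: z = -1.7210 + -0.8680i, |z|^2 = 3.7153
Iter 2: z = 0.4874 + 2.1197i, |z|^2 = 4.7305
Escaped at iteration 2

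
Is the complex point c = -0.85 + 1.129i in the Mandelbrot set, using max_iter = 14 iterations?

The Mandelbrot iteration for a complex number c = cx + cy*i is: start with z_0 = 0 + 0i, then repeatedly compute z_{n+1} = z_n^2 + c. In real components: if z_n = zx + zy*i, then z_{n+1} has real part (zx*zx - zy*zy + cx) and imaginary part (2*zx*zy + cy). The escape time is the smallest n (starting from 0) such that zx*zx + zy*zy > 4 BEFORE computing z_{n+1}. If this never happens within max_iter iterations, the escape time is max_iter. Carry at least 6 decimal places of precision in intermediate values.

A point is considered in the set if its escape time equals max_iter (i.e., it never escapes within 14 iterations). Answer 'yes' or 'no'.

z_0 = 0 + 0i, c = -0.8500 + 1.1290i
Iter 1: z = -0.8500 + 1.1290i, |z|^2 = 1.9971
Iter 2: z = -1.4021 + -0.7903i, |z|^2 = 2.5906
Iter 3: z = 0.4914 + 3.3452i, |z|^2 = 11.4320
Escaped at iteration 3

Answer: no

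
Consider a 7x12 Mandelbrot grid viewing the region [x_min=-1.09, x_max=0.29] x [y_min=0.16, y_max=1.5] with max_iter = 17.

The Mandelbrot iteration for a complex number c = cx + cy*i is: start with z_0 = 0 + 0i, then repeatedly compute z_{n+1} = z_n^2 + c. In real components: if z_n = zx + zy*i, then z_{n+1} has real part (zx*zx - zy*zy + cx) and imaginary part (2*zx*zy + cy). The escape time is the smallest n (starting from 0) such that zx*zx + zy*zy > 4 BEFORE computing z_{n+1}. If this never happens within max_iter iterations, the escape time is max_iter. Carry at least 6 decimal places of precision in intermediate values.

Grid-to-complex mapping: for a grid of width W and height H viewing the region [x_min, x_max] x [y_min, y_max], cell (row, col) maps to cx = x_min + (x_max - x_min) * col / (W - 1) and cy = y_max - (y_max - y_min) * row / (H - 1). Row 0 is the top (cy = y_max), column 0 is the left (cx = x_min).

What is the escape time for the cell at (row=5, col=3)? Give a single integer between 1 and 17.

Answer: 5

Derivation:
z_0 = 0 + 0i, c = -0.4000 + 0.8909i
Iter 1: z = -0.4000 + 0.8909i, |z|^2 = 0.9537
Iter 2: z = -1.0337 + 0.1782i, |z|^2 = 1.1003
Iter 3: z = 0.6368 + 0.5225i, |z|^2 = 0.6786
Iter 4: z = -0.2675 + 1.5564i, |z|^2 = 2.4940
Iter 5: z = -2.7509 + 0.0583i, |z|^2 = 7.5710
Escaped at iteration 5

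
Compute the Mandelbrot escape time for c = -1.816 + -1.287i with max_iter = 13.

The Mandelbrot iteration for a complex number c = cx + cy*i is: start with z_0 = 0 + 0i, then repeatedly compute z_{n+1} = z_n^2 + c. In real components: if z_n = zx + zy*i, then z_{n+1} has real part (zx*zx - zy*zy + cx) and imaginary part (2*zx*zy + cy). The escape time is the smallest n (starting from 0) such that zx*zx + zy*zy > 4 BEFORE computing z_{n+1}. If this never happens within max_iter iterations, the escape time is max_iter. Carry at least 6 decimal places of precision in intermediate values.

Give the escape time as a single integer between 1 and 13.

Answer: 1

Derivation:
z_0 = 0 + 0i, c = -1.8160 + -1.2870i
Iter 1: z = -1.8160 + -1.2870i, |z|^2 = 4.9542
Escaped at iteration 1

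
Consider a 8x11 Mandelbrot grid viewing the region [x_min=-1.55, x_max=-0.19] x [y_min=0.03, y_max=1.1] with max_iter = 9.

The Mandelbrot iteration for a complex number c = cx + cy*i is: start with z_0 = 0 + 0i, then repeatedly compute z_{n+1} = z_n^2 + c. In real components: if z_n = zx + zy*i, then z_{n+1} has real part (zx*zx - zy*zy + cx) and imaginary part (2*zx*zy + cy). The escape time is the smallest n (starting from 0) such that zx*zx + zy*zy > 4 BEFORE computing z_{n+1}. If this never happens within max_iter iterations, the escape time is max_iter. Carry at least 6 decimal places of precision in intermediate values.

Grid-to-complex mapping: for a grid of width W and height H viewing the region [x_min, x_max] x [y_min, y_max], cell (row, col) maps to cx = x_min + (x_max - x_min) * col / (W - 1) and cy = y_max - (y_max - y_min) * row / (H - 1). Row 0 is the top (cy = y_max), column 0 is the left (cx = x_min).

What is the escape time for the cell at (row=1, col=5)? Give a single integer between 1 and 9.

z_0 = 0 + 0i, c = -0.5786 + 0.9930i
Iter 1: z = -0.5786 + 0.9930i, |z|^2 = 1.3208
Iter 2: z = -1.2299 + -0.1560i, |z|^2 = 1.5369
Iter 3: z = 0.9097 + 1.3768i, |z|^2 = 2.7232
Iter 4: z = -1.6467 + 3.4979i, |z|^2 = 14.9472
Escaped at iteration 4

Answer: 4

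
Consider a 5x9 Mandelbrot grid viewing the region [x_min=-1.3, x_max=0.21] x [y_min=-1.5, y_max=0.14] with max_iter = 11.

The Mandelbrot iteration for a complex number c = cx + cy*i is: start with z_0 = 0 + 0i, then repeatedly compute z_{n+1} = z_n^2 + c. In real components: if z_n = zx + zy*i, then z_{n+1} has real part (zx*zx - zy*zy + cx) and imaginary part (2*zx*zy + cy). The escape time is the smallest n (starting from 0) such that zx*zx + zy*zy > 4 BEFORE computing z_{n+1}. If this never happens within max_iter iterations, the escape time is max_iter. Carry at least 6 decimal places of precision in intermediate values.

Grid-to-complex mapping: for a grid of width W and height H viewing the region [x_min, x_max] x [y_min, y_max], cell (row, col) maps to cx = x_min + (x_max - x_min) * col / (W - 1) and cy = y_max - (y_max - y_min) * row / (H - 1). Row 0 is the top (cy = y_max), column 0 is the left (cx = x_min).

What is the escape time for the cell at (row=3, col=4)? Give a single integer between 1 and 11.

z_0 = 0 + 0i, c = 0.2100 + -0.4750i
Iter 1: z = 0.2100 + -0.4750i, |z|^2 = 0.2697
Iter 2: z = 0.0285 + -0.6745i, |z|^2 = 0.4558
Iter 3: z = -0.2441 + -0.5134i, |z|^2 = 0.3232
Iter 4: z = 0.0060 + -0.2243i, |z|^2 = 0.0504
Iter 5: z = 0.1597 + -0.4777i, |z|^2 = 0.2537
Iter 6: z = 0.0073 + -0.6276i, |z|^2 = 0.3939
Iter 7: z = -0.1838 + -0.4842i, |z|^2 = 0.2682
Iter 8: z = 0.0094 + -0.2970i, |z|^2 = 0.0883
Iter 9: z = 0.1219 + -0.4806i, |z|^2 = 0.2458
Iter 10: z = -0.0061 + -0.5921i, |z|^2 = 0.3507

Answer: 11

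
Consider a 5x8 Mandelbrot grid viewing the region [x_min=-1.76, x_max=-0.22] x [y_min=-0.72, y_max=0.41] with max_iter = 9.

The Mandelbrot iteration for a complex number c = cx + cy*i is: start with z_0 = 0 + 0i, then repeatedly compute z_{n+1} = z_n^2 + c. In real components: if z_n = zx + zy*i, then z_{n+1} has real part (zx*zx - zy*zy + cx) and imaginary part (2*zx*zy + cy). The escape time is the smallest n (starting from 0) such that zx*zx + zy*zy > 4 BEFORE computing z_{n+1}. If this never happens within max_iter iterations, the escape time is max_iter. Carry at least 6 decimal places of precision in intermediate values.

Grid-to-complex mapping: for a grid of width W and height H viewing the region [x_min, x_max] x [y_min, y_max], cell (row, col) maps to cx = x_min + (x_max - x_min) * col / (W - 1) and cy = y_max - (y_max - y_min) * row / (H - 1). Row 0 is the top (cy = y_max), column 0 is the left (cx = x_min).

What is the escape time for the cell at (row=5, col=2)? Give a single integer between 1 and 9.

Answer: 7

Derivation:
z_0 = 0 + 0i, c = -0.9900 + -0.3971i
Iter 1: z = -0.9900 + -0.3971i, |z|^2 = 1.1378
Iter 2: z = -0.1676 + 0.3892i, |z|^2 = 0.1796
Iter 3: z = -1.1134 + -0.5276i, |z|^2 = 1.5180
Iter 4: z = -0.0288 + 0.7777i, |z|^2 = 0.6057
Iter 5: z = -1.5941 + -0.4419i, |z|^2 = 2.7363
Iter 6: z = 1.3557 + 1.0117i, |z|^2 = 2.8615
Iter 7: z = -0.1754 + 2.3459i, |z|^2 = 5.5342
Escaped at iteration 7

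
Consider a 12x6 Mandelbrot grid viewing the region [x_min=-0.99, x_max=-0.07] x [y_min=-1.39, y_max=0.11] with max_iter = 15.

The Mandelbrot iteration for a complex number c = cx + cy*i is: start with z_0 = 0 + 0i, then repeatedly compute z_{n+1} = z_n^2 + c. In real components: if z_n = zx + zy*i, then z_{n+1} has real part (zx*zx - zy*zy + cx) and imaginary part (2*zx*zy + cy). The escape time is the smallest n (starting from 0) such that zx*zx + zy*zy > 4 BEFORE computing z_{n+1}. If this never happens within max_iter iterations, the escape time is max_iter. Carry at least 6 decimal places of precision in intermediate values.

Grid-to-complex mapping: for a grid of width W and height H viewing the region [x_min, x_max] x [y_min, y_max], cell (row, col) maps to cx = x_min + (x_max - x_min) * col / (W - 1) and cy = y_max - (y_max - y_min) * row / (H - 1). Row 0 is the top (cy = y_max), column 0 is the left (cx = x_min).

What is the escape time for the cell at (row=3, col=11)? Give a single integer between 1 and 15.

Answer: 15

Derivation:
z_0 = 0 + 0i, c = -0.0700 + -0.7900i
Iter 1: z = -0.0700 + -0.7900i, |z|^2 = 0.6290
Iter 2: z = -0.6892 + -0.6794i, |z|^2 = 0.9366
Iter 3: z = -0.0566 + 0.1465i, |z|^2 = 0.0247
Iter 4: z = -0.0883 + -0.8066i, |z|^2 = 0.6584
Iter 5: z = -0.7128 + -0.6476i, |z|^2 = 0.9275
Iter 6: z = 0.0186 + 0.1332i, |z|^2 = 0.0181
Iter 7: z = -0.0874 + -0.7850i, |z|^2 = 0.6239
Iter 8: z = -0.6786 + -0.6528i, |z|^2 = 0.8867
Iter 9: z = -0.0356 + 0.0960i, |z|^2 = 0.0105
Iter 10: z = -0.0780 + -0.7968i, |z|^2 = 0.6410
Iter 11: z = -0.6989 + -0.6658i, |z|^2 = 0.9317
Iter 12: z = -0.0249 + 0.1406i, |z|^2 = 0.0204
Iter 13: z = -0.0891 + -0.7970i, |z|^2 = 0.6431
Iter 14: z = -0.6972 + -0.6479i, |z|^2 = 0.9059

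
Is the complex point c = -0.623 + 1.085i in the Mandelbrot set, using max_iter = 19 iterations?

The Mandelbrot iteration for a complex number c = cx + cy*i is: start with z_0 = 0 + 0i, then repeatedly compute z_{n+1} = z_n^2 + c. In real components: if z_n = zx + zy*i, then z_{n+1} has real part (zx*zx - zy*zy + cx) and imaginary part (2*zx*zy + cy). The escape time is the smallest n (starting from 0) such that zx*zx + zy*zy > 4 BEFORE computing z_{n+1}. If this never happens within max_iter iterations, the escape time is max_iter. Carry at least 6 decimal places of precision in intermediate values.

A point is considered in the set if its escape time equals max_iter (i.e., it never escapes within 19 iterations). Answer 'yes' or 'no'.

Answer: no

Derivation:
z_0 = 0 + 0i, c = -0.6230 + 1.0850i
Iter 1: z = -0.6230 + 1.0850i, |z|^2 = 1.5654
Iter 2: z = -1.4121 + -0.2669i, |z|^2 = 2.0653
Iter 3: z = 1.2998 + 1.8388i, |z|^2 = 5.0706
Escaped at iteration 3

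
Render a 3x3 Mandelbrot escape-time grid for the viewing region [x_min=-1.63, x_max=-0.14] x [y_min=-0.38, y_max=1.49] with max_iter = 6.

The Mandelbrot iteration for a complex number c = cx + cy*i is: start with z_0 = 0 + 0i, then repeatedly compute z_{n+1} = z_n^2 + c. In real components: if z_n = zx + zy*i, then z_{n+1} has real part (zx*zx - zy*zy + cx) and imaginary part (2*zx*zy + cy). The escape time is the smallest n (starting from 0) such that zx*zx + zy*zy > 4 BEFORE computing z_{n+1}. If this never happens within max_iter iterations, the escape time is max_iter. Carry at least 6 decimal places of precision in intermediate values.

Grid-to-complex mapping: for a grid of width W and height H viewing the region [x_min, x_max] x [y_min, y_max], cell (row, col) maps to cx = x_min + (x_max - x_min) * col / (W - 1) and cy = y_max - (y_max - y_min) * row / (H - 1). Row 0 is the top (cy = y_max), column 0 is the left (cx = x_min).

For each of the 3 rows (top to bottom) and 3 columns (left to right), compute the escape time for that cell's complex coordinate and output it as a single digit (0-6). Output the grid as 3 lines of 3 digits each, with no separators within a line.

Answer: 122
356
466

Derivation:
(row=0, col=0): c = -1.6300 + 1.4900i → escape time 1
(row=0, col=1): c = -0.8850 + 1.4900i → escape time 2
(row=0, col=2): c = -0.1400 + 1.4900i → escape time 2
(row=1, col=0): c = -1.6300 + 0.5550i → escape time 3
(row=1, col=1): c = -0.8850 + 0.5550i → escape time 5
(row=1, col=2): c = -0.1400 + 0.5550i → escape time 6
(row=2, col=0): c = -1.6300 + -0.3800i → escape time 4
(row=2, col=1): c = -0.8850 + -0.3800i → escape time 6
(row=2, col=2): c = -0.1400 + -0.3800i → escape time 6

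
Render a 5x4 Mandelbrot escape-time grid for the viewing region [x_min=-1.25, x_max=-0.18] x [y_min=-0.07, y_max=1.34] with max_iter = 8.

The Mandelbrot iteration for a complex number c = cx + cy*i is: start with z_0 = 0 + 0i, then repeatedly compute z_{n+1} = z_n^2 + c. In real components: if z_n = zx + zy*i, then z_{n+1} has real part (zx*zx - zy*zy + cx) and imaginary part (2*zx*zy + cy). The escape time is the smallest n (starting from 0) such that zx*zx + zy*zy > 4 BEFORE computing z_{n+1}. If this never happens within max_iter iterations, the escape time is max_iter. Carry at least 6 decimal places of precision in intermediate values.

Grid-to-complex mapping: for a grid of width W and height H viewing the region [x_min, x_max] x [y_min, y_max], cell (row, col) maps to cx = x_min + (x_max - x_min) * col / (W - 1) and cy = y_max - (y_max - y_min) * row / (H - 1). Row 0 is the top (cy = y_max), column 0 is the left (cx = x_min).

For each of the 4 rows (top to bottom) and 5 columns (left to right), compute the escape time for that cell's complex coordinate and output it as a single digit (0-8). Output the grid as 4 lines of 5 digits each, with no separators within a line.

Answer: 22222
33458
87888
88888

Derivation:
(row=0, col=0): c = -1.2500 + 1.3400i → escape time 2
(row=0, col=1): c = -0.9825 + 1.3400i → escape time 2
(row=0, col=2): c = -0.7150 + 1.3400i → escape time 2
(row=0, col=3): c = -0.4475 + 1.3400i → escape time 2
(row=0, col=4): c = -0.1800 + 1.3400i → escape time 2
(row=1, col=0): c = -1.2500 + 0.8700i → escape time 3
(row=1, col=1): c = -0.9825 + 0.8700i → escape time 3
(row=1, col=2): c = -0.7150 + 0.8700i → escape time 4
(row=1, col=3): c = -0.4475 + 0.8700i → escape time 5
(row=1, col=4): c = -0.1800 + 0.8700i → escape time 8
(row=2, col=0): c = -1.2500 + 0.4000i → escape time 8
(row=2, col=1): c = -0.9825 + 0.4000i → escape time 7
(row=2, col=2): c = -0.7150 + 0.4000i → escape time 8
(row=2, col=3): c = -0.4475 + 0.4000i → escape time 8
(row=2, col=4): c = -0.1800 + 0.4000i → escape time 8
(row=3, col=0): c = -1.2500 + -0.0700i → escape time 8
(row=3, col=1): c = -0.9825 + -0.0700i → escape time 8
(row=3, col=2): c = -0.7150 + -0.0700i → escape time 8
(row=3, col=3): c = -0.4475 + -0.0700i → escape time 8
(row=3, col=4): c = -0.1800 + -0.0700i → escape time 8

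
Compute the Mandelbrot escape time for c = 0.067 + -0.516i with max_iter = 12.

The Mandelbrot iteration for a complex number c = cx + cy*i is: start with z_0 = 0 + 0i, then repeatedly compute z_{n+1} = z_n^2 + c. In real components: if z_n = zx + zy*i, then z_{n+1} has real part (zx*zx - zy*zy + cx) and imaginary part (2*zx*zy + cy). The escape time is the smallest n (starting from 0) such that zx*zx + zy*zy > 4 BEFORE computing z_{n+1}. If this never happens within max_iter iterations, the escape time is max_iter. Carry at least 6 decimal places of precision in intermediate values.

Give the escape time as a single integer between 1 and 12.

z_0 = 0 + 0i, c = 0.0670 + -0.5160i
Iter 1: z = 0.0670 + -0.5160i, |z|^2 = 0.2707
Iter 2: z = -0.1948 + -0.5851i, |z|^2 = 0.3803
Iter 3: z = -0.2375 + -0.2881i, |z|^2 = 0.1394
Iter 4: z = 0.0404 + -0.3792i, |z|^2 = 0.1454
Iter 5: z = -0.0752 + -0.5466i, |z|^2 = 0.3045
Iter 6: z = -0.2262 + -0.4338i, |z|^2 = 0.2394
Iter 7: z = -0.0701 + -0.3198i, |z|^2 = 0.1072
Iter 8: z = -0.0303 + -0.4712i, |z|^2 = 0.2229
Iter 9: z = -0.1541 + -0.4874i, |z|^2 = 0.2613
Iter 10: z = -0.1468 + -0.3658i, |z|^2 = 0.1553
Iter 11: z = -0.0452 + -0.4086i, |z|^2 = 0.1690

Answer: 12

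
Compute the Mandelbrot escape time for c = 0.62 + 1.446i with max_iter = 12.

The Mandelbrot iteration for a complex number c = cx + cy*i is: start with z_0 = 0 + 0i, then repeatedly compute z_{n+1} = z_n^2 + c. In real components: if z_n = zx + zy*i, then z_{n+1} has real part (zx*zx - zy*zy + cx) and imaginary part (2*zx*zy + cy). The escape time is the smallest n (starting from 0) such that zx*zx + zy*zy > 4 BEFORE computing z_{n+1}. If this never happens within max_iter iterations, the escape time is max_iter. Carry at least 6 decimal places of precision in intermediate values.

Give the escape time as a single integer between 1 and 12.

Answer: 2

Derivation:
z_0 = 0 + 0i, c = 0.6200 + 1.4460i
Iter 1: z = 0.6200 + 1.4460i, |z|^2 = 2.4753
Iter 2: z = -1.0865 + 3.2390i, |z|^2 = 11.6719
Escaped at iteration 2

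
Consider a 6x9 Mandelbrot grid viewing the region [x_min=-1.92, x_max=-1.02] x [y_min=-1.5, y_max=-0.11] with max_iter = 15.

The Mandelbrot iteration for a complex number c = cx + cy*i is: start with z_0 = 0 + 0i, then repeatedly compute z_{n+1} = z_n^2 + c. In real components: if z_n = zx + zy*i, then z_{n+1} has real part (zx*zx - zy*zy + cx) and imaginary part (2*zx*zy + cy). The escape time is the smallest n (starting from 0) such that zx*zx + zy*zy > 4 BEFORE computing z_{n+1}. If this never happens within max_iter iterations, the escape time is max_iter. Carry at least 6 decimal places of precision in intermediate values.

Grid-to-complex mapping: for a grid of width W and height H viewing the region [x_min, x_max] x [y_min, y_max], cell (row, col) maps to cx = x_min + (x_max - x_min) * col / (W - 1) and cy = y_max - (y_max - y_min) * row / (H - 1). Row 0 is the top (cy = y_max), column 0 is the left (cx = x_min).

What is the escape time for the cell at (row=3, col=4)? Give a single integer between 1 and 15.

z_0 = 0 + 0i, c = -1.2000 + -0.6312i
Iter 1: z = -1.2000 + -0.6312i, |z|^2 = 1.8385
Iter 2: z = -0.1585 + 0.8837i, |z|^2 = 0.8061
Iter 3: z = -1.9559 + -0.9114i, |z|^2 = 4.6561
Escaped at iteration 3

Answer: 3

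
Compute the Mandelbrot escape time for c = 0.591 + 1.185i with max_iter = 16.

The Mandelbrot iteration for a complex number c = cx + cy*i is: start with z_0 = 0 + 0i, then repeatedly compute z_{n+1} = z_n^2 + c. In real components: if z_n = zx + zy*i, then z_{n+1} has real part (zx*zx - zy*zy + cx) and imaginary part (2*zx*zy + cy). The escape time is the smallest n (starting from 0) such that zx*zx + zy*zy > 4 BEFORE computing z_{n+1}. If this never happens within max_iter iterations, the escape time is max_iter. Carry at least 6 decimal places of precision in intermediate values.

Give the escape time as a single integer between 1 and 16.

Answer: 2

Derivation:
z_0 = 0 + 0i, c = 0.5910 + 1.1850i
Iter 1: z = 0.5910 + 1.1850i, |z|^2 = 1.7535
Iter 2: z = -0.4639 + 2.5857i, |z|^2 = 6.9009
Escaped at iteration 2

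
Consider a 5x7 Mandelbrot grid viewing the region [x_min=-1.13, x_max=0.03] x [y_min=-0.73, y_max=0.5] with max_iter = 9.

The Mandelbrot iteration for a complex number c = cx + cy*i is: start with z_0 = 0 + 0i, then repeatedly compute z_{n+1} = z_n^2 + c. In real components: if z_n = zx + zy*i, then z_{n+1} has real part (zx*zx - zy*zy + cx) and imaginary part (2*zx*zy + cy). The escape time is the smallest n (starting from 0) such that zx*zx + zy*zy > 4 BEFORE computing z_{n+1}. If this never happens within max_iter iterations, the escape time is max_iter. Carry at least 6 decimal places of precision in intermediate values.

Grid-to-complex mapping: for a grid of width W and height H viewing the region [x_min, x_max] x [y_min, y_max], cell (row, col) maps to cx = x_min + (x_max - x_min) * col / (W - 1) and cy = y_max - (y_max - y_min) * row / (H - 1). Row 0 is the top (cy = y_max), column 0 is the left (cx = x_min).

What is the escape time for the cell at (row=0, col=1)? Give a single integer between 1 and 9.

z_0 = 0 + 0i, c = -0.8400 + 0.5000i
Iter 1: z = -0.8400 + 0.5000i, |z|^2 = 0.9556
Iter 2: z = -0.3844 + -0.3400i, |z|^2 = 0.2634
Iter 3: z = -0.8078 + 0.7614i, |z|^2 = 1.2323
Iter 4: z = -0.7671 + -0.7302i, |z|^2 = 1.1216
Iter 5: z = -0.7847 + 1.6202i, |z|^2 = 3.2409
Iter 6: z = -2.8495 + -2.0427i, |z|^2 = 12.2921
Escaped at iteration 6

Answer: 6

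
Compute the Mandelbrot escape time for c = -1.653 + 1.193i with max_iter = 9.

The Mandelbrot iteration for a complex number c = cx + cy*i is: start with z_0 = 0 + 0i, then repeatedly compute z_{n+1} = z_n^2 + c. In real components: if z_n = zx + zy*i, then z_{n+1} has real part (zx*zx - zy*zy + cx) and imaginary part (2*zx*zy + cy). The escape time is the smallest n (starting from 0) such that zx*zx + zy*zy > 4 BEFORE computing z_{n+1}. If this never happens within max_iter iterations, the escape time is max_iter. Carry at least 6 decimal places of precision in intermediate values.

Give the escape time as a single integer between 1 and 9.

z_0 = 0 + 0i, c = -1.6530 + 1.1930i
Iter 1: z = -1.6530 + 1.1930i, |z|^2 = 4.1557
Escaped at iteration 1

Answer: 1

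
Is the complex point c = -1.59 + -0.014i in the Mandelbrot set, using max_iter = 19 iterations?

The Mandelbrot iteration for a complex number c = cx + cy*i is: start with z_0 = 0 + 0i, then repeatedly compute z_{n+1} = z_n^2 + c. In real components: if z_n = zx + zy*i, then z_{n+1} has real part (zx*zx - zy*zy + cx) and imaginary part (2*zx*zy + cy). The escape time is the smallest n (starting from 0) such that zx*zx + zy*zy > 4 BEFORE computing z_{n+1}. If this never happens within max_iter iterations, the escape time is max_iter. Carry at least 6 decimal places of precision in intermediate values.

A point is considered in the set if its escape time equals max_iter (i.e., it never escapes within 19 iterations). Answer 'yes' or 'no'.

Answer: no

Derivation:
z_0 = 0 + 0i, c = -1.5900 + -0.0140i
Iter 1: z = -1.5900 + -0.0140i, |z|^2 = 2.5283
Iter 2: z = 0.9379 + 0.0305i, |z|^2 = 0.8806
Iter 3: z = -0.7113 + 0.0432i, |z|^2 = 0.5078
Iter 4: z = -1.0860 + -0.0755i, |z|^2 = 1.1850
Iter 5: z = -0.4164 + 0.1500i, |z|^2 = 0.1959
Iter 6: z = -1.4391 + -0.1389i, |z|^2 = 2.0904
Iter 7: z = 0.4618 + 0.3859i, |z|^2 = 0.3622
Iter 8: z = -1.5256 + 0.3424i, |z|^2 = 2.4449
Iter 9: z = 0.6203 + -1.0589i, |z|^2 = 1.5061
Iter 10: z = -2.3265 + -1.3277i, |z|^2 = 7.1753
Escaped at iteration 10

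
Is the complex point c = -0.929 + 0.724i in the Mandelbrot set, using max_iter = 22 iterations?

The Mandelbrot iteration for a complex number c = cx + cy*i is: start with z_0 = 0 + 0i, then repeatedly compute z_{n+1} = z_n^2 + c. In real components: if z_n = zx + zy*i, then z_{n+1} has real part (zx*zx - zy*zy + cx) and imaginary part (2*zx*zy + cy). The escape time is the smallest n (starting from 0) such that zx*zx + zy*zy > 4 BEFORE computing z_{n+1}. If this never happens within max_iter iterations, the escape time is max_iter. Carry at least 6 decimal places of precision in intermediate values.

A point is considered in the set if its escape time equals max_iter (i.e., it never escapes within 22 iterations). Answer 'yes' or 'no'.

z_0 = 0 + 0i, c = -0.9290 + 0.7240i
Iter 1: z = -0.9290 + 0.7240i, |z|^2 = 1.3872
Iter 2: z = -0.5901 + -0.6212i, |z|^2 = 0.7341
Iter 3: z = -0.9666 + 1.4572i, |z|^2 = 3.0577
Iter 4: z = -2.1180 + -2.0931i, |z|^2 = 8.8669
Escaped at iteration 4

Answer: no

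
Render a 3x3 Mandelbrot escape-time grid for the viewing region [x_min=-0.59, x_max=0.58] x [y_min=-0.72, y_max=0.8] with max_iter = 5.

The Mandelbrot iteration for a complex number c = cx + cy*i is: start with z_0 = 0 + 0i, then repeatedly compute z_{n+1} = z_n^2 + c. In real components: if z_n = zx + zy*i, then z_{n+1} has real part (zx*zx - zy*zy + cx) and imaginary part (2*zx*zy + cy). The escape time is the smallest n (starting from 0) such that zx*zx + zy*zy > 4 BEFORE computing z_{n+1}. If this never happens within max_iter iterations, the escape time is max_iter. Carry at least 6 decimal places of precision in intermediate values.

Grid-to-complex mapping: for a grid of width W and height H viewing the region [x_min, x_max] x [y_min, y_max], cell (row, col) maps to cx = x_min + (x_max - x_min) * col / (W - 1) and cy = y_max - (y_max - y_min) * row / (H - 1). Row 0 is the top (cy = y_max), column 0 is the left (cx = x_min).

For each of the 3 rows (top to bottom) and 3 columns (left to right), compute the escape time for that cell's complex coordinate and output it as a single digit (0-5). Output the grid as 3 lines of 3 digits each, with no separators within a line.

Answer: 453
554
553

Derivation:
(row=0, col=0): c = -0.5900 + 0.8000i → escape time 4
(row=0, col=1): c = -0.0050 + 0.8000i → escape time 5
(row=0, col=2): c = 0.5800 + 0.8000i → escape time 3
(row=1, col=0): c = -0.5900 + 0.0400i → escape time 5
(row=1, col=1): c = -0.0050 + 0.0400i → escape time 5
(row=1, col=2): c = 0.5800 + 0.0400i → escape time 4
(row=2, col=0): c = -0.5900 + -0.7200i → escape time 5
(row=2, col=1): c = -0.0050 + -0.7200i → escape time 5
(row=2, col=2): c = 0.5800 + -0.7200i → escape time 3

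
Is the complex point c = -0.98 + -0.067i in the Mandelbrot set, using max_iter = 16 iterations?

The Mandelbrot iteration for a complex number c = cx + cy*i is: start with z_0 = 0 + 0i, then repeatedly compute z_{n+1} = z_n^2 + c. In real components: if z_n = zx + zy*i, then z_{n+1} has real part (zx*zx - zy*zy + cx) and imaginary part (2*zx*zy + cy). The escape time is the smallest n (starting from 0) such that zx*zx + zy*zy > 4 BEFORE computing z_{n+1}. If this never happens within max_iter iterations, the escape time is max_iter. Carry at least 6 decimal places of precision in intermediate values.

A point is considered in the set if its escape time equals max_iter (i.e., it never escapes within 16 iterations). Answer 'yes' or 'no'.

z_0 = 0 + 0i, c = -0.9800 + -0.0670i
Iter 1: z = -0.9800 + -0.0670i, |z|^2 = 0.9649
Iter 2: z = -0.0241 + 0.0643i, |z|^2 = 0.0047
Iter 3: z = -0.9836 + -0.0701i, |z|^2 = 0.9723
Iter 4: z = -0.0175 + 0.0709i, |z|^2 = 0.0053
Iter 5: z = -0.9847 + -0.0695i, |z|^2 = 0.9745
Iter 6: z = -0.0152 + 0.0698i, |z|^2 = 0.0051
Iter 7: z = -0.9846 + -0.0691i, |z|^2 = 0.9743
Iter 8: z = -0.0152 + 0.0691i, |z|^2 = 0.0050
Iter 9: z = -0.9845 + -0.0691i, |z|^2 = 0.9741
Iter 10: z = -0.0154 + 0.0691i, |z|^2 = 0.0050
Iter 11: z = -0.9845 + -0.0691i, |z|^2 = 0.9741
Iter 12: z = -0.0155 + 0.0691i, |z|^2 = 0.0050
Iter 13: z = -0.9845 + -0.0691i, |z|^2 = 0.9741
Iter 14: z = -0.0155 + 0.0691i, |z|^2 = 0.0050
Iter 15: z = -0.9845 + -0.0691i, |z|^2 = 0.9741
Did not escape in 16 iterations → in set

Answer: yes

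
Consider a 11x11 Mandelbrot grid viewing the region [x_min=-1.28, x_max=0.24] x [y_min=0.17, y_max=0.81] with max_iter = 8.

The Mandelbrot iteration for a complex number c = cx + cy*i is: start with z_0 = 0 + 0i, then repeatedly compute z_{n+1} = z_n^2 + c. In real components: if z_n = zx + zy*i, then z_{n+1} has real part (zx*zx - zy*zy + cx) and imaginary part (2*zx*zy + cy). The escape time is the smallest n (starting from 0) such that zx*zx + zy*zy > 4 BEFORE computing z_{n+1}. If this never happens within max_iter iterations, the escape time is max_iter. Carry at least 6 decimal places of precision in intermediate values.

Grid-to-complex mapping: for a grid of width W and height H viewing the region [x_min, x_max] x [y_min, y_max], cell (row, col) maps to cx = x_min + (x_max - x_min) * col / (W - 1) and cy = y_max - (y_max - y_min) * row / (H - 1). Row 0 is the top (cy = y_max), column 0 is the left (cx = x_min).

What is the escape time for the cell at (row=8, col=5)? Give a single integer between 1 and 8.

z_0 = 0 + 0i, c = -0.5200 + 0.2980i
Iter 1: z = -0.5200 + 0.2980i, |z|^2 = 0.3592
Iter 2: z = -0.3384 + -0.0119i, |z|^2 = 0.1147
Iter 3: z = -0.4056 + 0.3061i, |z|^2 = 0.2582
Iter 4: z = -0.4491 + 0.0497i, |z|^2 = 0.2042
Iter 5: z = -0.3207 + 0.2534i, |z|^2 = 0.1671
Iter 6: z = -0.4813 + 0.1355i, |z|^2 = 0.2500
Iter 7: z = -0.3067 + 0.1676i, |z|^2 = 0.1221

Answer: 8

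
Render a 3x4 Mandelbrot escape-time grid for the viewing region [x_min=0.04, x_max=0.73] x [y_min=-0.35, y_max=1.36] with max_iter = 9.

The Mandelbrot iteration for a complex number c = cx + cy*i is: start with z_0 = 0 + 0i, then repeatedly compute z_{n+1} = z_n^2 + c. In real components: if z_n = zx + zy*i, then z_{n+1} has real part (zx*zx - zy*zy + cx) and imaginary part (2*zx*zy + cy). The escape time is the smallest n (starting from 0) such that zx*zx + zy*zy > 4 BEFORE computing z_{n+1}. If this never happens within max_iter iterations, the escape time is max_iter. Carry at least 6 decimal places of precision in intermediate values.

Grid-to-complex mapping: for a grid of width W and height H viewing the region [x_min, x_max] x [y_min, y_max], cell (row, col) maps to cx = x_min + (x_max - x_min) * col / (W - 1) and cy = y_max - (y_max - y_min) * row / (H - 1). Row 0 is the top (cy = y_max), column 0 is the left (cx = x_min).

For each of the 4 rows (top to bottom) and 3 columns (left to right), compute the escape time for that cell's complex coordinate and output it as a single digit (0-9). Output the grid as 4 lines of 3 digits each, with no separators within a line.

(row=0, col=0): c = 0.0400 + 1.3600i → escape time 2
(row=0, col=1): c = 0.3850 + 1.3600i → escape time 2
(row=0, col=2): c = 0.7300 + 1.3600i → escape time 2
(row=1, col=0): c = 0.0400 + 0.7900i → escape time 9
(row=1, col=1): c = 0.3850 + 0.7900i → escape time 4
(row=1, col=2): c = 0.7300 + 0.7900i → escape time 2
(row=2, col=0): c = 0.0400 + 0.2200i → escape time 9
(row=2, col=1): c = 0.3850 + 0.2200i → escape time 9
(row=2, col=2): c = 0.7300 + 0.2200i → escape time 3
(row=3, col=0): c = 0.0400 + -0.3500i → escape time 9
(row=3, col=1): c = 0.3850 + -0.3500i → escape time 9
(row=3, col=2): c = 0.7300 + -0.3500i → escape time 3

Answer: 222
942
993
993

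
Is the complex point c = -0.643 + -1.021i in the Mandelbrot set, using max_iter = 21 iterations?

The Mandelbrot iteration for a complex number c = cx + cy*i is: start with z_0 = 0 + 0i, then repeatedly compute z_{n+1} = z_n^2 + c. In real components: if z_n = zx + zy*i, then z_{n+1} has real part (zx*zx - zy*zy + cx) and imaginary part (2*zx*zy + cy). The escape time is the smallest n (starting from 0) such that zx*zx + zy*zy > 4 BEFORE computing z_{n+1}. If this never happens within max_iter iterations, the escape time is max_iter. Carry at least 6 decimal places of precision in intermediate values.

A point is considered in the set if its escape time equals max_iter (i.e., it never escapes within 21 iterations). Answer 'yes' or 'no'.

z_0 = 0 + 0i, c = -0.6430 + -1.0210i
Iter 1: z = -0.6430 + -1.0210i, |z|^2 = 1.4559
Iter 2: z = -1.2720 + 0.2920i, |z|^2 = 1.7032
Iter 3: z = 0.8897 + -1.7639i, |z|^2 = 3.9028
Iter 4: z = -2.9626 + -4.1596i, |z|^2 = 26.0795
Escaped at iteration 4

Answer: no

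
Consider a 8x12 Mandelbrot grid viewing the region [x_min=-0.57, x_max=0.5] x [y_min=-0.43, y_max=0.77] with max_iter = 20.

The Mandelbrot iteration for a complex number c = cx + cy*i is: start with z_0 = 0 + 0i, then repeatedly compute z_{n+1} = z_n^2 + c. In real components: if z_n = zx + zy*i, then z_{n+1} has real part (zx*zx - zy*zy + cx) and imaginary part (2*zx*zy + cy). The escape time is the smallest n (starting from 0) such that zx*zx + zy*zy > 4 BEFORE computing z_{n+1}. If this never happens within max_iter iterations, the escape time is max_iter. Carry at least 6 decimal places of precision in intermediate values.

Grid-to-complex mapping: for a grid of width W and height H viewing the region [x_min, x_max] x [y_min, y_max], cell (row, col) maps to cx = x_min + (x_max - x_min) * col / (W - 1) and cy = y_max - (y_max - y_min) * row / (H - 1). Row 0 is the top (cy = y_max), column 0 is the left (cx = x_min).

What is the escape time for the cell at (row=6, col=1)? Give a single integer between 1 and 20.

Answer: 20

Derivation:
z_0 = 0 + 0i, c = -0.4171 + 0.1155i
Iter 1: z = -0.4171 + 0.1155i, |z|^2 = 0.1873
Iter 2: z = -0.2565 + 0.0191i, |z|^2 = 0.0661
Iter 3: z = -0.3517 + 0.1056i, |z|^2 = 0.1349
Iter 4: z = -0.3046 + 0.0411i, |z|^2 = 0.0945
Iter 5: z = -0.3261 + 0.0904i, |z|^2 = 0.1145
Iter 6: z = -0.3190 + 0.0565i, |z|^2 = 0.1050
Iter 7: z = -0.3186 + 0.0794i, |z|^2 = 0.1078
Iter 8: z = -0.3220 + 0.0649i, |z|^2 = 0.1079
Iter 9: z = -0.3177 + 0.0737i, |z|^2 = 0.1064
Iter 10: z = -0.3216 + 0.0686i, |z|^2 = 0.1082
Iter 11: z = -0.3184 + 0.0713i, |z|^2 = 0.1065
Iter 12: z = -0.3208 + 0.0700i, |z|^2 = 0.1079
Iter 13: z = -0.3191 + 0.0705i, |z|^2 = 0.1068
Iter 14: z = -0.3203 + 0.0705i, |z|^2 = 0.1075
Iter 15: z = -0.3195 + 0.0703i, |z|^2 = 0.1070
Iter 16: z = -0.3200 + 0.0705i, |z|^2 = 0.1074
Iter 17: z = -0.3197 + 0.0703i, |z|^2 = 0.1072
Iter 18: z = -0.3199 + 0.0705i, |z|^2 = 0.1073
Iter 19: z = -0.3198 + 0.0704i, |z|^2 = 0.1072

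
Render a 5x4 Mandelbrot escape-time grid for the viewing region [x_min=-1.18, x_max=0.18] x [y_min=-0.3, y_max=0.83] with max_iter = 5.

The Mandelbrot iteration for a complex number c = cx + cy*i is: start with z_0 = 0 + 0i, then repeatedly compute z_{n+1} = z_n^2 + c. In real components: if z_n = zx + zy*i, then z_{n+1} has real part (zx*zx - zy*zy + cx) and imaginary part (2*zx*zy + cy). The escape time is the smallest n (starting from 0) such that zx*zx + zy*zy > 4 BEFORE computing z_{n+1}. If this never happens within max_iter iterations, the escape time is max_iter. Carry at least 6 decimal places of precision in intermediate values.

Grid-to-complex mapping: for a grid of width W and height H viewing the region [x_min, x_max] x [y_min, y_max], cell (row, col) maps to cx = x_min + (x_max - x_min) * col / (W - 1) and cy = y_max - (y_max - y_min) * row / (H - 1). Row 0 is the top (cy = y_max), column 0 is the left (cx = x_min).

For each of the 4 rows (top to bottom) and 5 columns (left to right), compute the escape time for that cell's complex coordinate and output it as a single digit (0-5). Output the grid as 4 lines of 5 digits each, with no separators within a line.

Answer: 34555
55555
55555
55555

Derivation:
(row=0, col=0): c = -1.1800 + 0.8300i → escape time 3
(row=0, col=1): c = -0.8400 + 0.8300i → escape time 4
(row=0, col=2): c = -0.5000 + 0.8300i → escape time 5
(row=0, col=3): c = -0.1600 + 0.8300i → escape time 5
(row=0, col=4): c = 0.1800 + 0.8300i → escape time 5
(row=1, col=0): c = -1.1800 + 0.4533i → escape time 5
(row=1, col=1): c = -0.8400 + 0.4533i → escape time 5
(row=1, col=2): c = -0.5000 + 0.4533i → escape time 5
(row=1, col=3): c = -0.1600 + 0.4533i → escape time 5
(row=1, col=4): c = 0.1800 + 0.4533i → escape time 5
(row=2, col=0): c = -1.1800 + 0.0767i → escape time 5
(row=2, col=1): c = -0.8400 + 0.0767i → escape time 5
(row=2, col=2): c = -0.5000 + 0.0767i → escape time 5
(row=2, col=3): c = -0.1600 + 0.0767i → escape time 5
(row=2, col=4): c = 0.1800 + 0.0767i → escape time 5
(row=3, col=0): c = -1.1800 + -0.3000i → escape time 5
(row=3, col=1): c = -0.8400 + -0.3000i → escape time 5
(row=3, col=2): c = -0.5000 + -0.3000i → escape time 5
(row=3, col=3): c = -0.1600 + -0.3000i → escape time 5
(row=3, col=4): c = 0.1800 + -0.3000i → escape time 5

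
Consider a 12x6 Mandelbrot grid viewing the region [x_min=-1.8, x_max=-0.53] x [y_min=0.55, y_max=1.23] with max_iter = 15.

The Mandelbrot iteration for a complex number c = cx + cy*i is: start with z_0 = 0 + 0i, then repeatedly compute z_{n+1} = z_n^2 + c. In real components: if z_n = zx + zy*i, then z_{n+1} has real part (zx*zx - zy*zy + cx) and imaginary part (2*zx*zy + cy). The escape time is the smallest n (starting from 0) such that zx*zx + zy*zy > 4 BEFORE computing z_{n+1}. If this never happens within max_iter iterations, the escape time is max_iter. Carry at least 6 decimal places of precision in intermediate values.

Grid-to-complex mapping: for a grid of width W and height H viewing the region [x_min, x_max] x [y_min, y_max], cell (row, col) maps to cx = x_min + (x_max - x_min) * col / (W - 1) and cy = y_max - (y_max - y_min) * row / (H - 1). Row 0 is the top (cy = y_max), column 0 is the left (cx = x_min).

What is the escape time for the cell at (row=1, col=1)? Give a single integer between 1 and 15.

Answer: 1

Derivation:
z_0 = 0 + 0i, c = -1.6845 + 1.0940i
Iter 1: z = -1.6845 + 1.0940i, |z|^2 = 4.0345
Escaped at iteration 1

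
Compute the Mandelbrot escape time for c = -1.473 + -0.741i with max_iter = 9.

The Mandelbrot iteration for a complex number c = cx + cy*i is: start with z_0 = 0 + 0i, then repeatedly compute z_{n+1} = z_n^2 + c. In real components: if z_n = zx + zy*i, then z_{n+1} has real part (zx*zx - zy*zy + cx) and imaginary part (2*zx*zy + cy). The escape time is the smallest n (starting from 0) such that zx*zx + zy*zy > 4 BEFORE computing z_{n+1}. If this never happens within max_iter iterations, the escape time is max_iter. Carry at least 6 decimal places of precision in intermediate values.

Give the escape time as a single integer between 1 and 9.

Answer: 3

Derivation:
z_0 = 0 + 0i, c = -1.4730 + -0.7410i
Iter 1: z = -1.4730 + -0.7410i, |z|^2 = 2.7188
Iter 2: z = 0.1476 + 1.4420i, |z|^2 = 2.1011
Iter 3: z = -3.5305 + -0.3152i, |z|^2 = 12.5639
Escaped at iteration 3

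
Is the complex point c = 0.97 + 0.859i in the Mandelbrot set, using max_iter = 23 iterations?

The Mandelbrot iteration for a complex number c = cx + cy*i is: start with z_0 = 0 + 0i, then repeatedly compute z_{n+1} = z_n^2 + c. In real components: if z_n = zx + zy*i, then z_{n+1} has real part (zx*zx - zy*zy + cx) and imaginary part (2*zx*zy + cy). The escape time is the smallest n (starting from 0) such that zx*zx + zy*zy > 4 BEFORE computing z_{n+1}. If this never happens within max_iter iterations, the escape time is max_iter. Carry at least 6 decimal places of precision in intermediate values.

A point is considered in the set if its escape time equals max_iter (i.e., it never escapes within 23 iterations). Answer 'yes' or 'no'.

Answer: no

Derivation:
z_0 = 0 + 0i, c = 0.9700 + 0.8590i
Iter 1: z = 0.9700 + 0.8590i, |z|^2 = 1.6788
Iter 2: z = 1.1730 + 2.5255i, |z|^2 = 7.7539
Escaped at iteration 2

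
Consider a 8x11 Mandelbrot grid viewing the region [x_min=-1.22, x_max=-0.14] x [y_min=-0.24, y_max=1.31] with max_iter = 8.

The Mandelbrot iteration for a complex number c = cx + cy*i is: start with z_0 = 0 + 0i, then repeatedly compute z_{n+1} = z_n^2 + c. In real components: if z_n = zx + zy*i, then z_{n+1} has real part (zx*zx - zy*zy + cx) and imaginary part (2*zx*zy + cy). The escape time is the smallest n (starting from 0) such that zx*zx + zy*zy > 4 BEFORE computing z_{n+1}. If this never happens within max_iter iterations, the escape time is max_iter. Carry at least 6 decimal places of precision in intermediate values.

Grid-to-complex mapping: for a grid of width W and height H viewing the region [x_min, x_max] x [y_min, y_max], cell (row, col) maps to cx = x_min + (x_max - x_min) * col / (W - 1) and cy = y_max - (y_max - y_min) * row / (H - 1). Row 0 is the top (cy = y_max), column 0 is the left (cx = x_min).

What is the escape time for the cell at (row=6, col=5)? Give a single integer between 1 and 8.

Answer: 8

Derivation:
z_0 = 0 + 0i, c = -0.4486 + 0.3800i
Iter 1: z = -0.4486 + 0.3800i, |z|^2 = 0.3456
Iter 2: z = -0.3918 + 0.0391i, |z|^2 = 0.1550
Iter 3: z = -0.2966 + 0.3494i, |z|^2 = 0.2101
Iter 4: z = -0.4826 + 0.1727i, |z|^2 = 0.2628
Iter 5: z = -0.2455 + 0.2133i, |z|^2 = 0.1057
Iter 6: z = -0.4338 + 0.2753i, |z|^2 = 0.2640
Iter 7: z = -0.3362 + 0.1411i, |z|^2 = 0.1329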